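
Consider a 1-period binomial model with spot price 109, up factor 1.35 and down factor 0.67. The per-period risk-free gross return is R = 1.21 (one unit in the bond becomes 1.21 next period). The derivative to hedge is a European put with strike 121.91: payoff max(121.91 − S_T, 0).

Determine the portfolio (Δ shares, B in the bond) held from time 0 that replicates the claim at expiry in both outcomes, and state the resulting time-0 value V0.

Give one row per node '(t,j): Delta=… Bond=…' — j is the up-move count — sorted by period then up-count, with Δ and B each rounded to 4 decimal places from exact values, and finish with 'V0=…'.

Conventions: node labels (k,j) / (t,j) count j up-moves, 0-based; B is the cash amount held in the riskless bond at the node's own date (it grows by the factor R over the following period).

No-arbitrage ⇒ martingale measure with p* = (R−d)/(u−d) = 0.7941.
At maturity the claim pays: V(1,0)=48.8800, V(1,1)=0.0000
  t=0,j=0: stock 109.0000 → up 147.1500 (V=0.0000), down 73.0300 (V=48.8800). Price 8.3170; hedge Δ=-0.6595, bond B=80.1993.
Check: Δ(0,0)·S0 + B(0,0) = 8.3170 = V0.

(0,0): Delta=-0.6595 Bond=80.1993
V0=8.3170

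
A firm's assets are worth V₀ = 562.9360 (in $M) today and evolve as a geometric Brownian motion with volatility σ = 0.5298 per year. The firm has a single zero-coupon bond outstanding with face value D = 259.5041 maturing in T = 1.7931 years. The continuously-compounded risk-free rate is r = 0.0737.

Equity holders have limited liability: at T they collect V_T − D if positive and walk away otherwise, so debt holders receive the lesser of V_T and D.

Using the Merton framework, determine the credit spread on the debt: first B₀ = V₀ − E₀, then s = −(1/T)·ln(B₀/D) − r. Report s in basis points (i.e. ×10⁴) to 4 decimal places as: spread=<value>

spread=292.0099

Equity is a call on the firm's assets struck at D = 259.5041:
d₁ = [ln(V₀/D) + (r + σ²/2)T] / (σ√T)
   = [ln(562.9360/259.5041) + (0.0737 + 0.5·0.5298²)·1.7931] / (0.5298·√1.7931)
   = [0.774393 + 0.383802] / 0.709438 = 1.632555
d₂ = d₁ − σ√T = 1.632555 − 0.709438 = 0.923117
N(d₁) = 0.948719,  N(d₂) = 0.822027,  e^(−rT) = 0.876208
E₀ = V₀·N(d₁) − D·e^(−rT)·N(d₂)
   = 562.9360·0.948719 − 259.5041·0.876208·0.822027 = 347.155707
B₀ = V₀ − E₀ = 562.9360 − 347.155707 = 215.780293
spread = −(1/T)·ln(B₀/D) − r = −(1/1.7931)·ln(215.780293/259.5041) − 0.0737 = 0.02920099
in basis points: 0.02920099 × 10⁴ = 292.0099 bp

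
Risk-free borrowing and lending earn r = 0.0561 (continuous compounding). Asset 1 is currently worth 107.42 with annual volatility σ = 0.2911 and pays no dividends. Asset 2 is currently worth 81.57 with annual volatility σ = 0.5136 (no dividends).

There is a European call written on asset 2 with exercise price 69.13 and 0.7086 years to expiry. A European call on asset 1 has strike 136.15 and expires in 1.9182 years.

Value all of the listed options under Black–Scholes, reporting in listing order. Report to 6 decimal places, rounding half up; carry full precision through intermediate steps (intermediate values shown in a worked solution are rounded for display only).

[asset 2 call K=69.13]
σ√T = 0.5136·√0.7086 = 0.432340
d₁ = (ln(S/K) + (r+σ²/2)T) / (σ√T) = (ln(81.57/69.13) + (0.0561+0.5136²/2)·0.7086) / 0.432340 = (0.165473 + 0.133211) / 0.432340 = 0.690855
d₂ = d₁ − σ√T = 0.690855 − 0.432340 = 0.258515
e^{−rT} = 0.961027
N(d₁) = 0.755172,  N(d₂) = 0.601995
price = S·N(d₁) − K·e^{−rT}·N(d₂) = 61.599345 − 39.994035 = 21.605310
[asset 1 call K=136.15]
σ√T = 0.2911·√1.9182 = 0.403171
d₁ = (ln(S/K) + (r+σ²/2)T) / (σ√T) = (ln(107.42/136.15) + (0.0561+0.2911²/2)·1.9182) / 0.403171 = (-0.237011 + 0.188884) / 0.403171 = -0.119370
d₂ = d₁ − σ√T = -0.119370 − 0.403171 = -0.522541
e^{−rT} = 0.897977
N(d₁) = 0.452491,  N(d₂) = 0.300647
price = S·N(d₁) − K·e^{−rT}·N(d₂) = 48.606603 − 36.756960 = 11.849643

price(asset 2 call K=69.13) = 21.605310
price(asset 1 call K=136.15) = 11.849643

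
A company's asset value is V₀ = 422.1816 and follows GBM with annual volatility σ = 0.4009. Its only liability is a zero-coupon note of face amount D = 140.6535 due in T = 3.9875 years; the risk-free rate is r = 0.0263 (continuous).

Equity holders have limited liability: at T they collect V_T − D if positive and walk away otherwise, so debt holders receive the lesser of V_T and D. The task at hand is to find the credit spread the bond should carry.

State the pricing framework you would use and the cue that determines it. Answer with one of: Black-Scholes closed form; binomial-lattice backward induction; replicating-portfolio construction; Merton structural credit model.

Key observation: assets follow a GBM and default happens iff V_T < 140.6535; valuing claims on that split (equity as a call, risky debt as the residual) is the structural model's definition.

framework: Merton structural credit model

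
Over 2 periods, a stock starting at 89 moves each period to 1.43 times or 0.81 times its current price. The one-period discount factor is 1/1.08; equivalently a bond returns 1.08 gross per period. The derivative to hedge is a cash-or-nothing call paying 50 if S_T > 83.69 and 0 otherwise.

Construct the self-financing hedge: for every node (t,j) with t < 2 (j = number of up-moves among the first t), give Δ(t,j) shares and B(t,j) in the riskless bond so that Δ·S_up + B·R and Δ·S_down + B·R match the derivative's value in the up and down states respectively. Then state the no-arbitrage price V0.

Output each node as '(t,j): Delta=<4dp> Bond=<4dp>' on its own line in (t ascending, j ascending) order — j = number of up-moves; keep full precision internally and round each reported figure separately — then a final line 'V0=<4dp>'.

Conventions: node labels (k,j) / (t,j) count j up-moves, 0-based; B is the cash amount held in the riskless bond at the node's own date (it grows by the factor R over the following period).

No-arbitrage ⇒ martingale measure with p* = (R−d)/(u−d) = 0.4355.
Expiry values: V(2,0)=0.0000, V(2,1)=50.0000, V(2,2)=50.0000
  t=1,j=0: stock 72.0900 → up 103.0887 (V=50.0000), down 58.3929 (V=0.0000). Price 20.1613; hedge Δ=1.1187, bond B=-60.4839.
  t=1,j=1: stock 127.2700 → up 181.9961 (V=50.0000), down 103.0887 (V=50.0000). Price 46.2963; hedge Δ=0.0000, bond B=46.2963.
  t=0,j=0: stock 89.0000 → up 127.2700 (V=46.2963), down 72.0900 (V=20.1613). Price 29.2062; hedge Δ=0.4736, bond B=-12.9471.
Verification: the root portfolio costs Δ(0,0)·S0 + B(0,0) = 29.2062, matching V0.

(0,0): Delta=0.4736 Bond=-12.9471
(1,0): Delta=1.1187 Bond=-60.4839
(1,1): Delta=0.0000 Bond=46.2963
V0=29.2062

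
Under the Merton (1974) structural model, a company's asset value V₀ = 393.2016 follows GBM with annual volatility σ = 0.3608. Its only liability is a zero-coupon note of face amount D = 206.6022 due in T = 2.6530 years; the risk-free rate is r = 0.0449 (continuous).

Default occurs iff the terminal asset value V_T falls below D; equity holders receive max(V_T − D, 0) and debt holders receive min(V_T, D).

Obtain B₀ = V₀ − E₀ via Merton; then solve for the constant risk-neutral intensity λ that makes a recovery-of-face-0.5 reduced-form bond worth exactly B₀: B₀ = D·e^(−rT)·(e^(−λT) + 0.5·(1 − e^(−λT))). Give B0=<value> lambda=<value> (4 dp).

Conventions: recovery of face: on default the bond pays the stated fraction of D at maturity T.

Apply the equity-as-call identities (strike 206.6022, horizon 2.6530 years):
d₁ = [ln(V₀/D) + (r + σ²/2)T] / (σ√T)
   = [ln(393.2016/206.6022) + (0.0449 + 0.5·0.3608²)·2.6530] / (0.3608·√2.6530)
   = [0.643527 + 0.291799] / 0.587672 = 1.591578
d₂ = d₁ − σ√T = 1.591578 − 0.587672 = 1.003906
N(d₁) = 0.944260,  N(d₂) = 0.842288,  e^(−rT) = 0.887702
E₀ = V₀·N(d₁) − D·e^(−rT)·N(d₂)
   = 393.2016·0.944260 − 206.6022·0.887702·0.842288 = 216.808095
B₀ = V₀ − E₀ = 393.2016 − 216.808095 = 176.393505
e^(−λT) = (B₀·e^(rT)/D − 0.5)/(1 − 0.5) = (176.3935·1.126505/206.6022 − 0.5)/0.5 = 0.92358180
λ = −ln(0.92358180)/2.6530 = 0.029965

B0=176.3935 lambda=0.0300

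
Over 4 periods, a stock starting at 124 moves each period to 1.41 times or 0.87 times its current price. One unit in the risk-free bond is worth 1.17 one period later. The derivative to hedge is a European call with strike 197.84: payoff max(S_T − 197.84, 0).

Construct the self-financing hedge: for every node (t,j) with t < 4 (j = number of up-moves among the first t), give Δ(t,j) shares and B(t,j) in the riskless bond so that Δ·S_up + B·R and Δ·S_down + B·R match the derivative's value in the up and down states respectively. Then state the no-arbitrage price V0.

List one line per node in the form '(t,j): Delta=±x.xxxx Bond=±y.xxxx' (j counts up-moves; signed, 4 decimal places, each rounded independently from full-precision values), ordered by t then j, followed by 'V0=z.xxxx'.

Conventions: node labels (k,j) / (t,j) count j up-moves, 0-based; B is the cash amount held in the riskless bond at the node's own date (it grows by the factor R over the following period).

(0,0): Delta=0.7014 Bond=-55.1020
(1,0): Delta=0.4047 Bond=-32.4666
(1,1): Delta=0.8478 Bond=-90.0716
(2,0): Delta=0.0000 Bond=0.0000
(2,1): Delta=0.6045 Bond=-68.3746
(2,2): Delta=0.9679 Bond=-134.9912
(3,0): Delta=0.0000 Bond=0.0000
(3,1): Delta=0.0000 Bond=0.0000
(3,2): Delta=0.9029 Bond=-143.9968
(3,3): Delta=1.0000 Bond=-169.0940
V0=31.8689

Under the risk-neutral measure, an up-move has probability p* = (R−d)/(u−d) = 0.5556 and values discount at R = 1.17.
Expiry values: V(4,0)=0.0000, V(4,1)=0.0000, V(4,2)=0.0000, V(4,3)=104.5715, V(4,4)=292.2752
  t=3,j=0: stock 81.6544 → up 115.1327 (V=0.0000), down 71.0393 (V=0.0000). Price 0.0000; hedge Δ=0.0000, bond B=0.0000.
  t=3,j=1: stock 132.3364 → up 186.5943 (V=0.0000), down 115.1327 (V=0.0000). Price 0.0000; hedge Δ=0.0000, bond B=0.0000.
  t=3,j=2: stock 214.4762 → up 302.4115 (V=104.5715), down 186.5943 (V=0.0000). Price 49.6541; hedge Δ=0.9029, bond B=-143.9968.
  t=3,j=3: stock 347.5994 → up 490.1152 (V=292.2752), down 302.4115 (V=104.5715). Price 178.5054; hedge Δ=1.0000, bond B=-169.0940.
  t=2,j=0: stock 93.8556 → up 132.3364 (V=0.0000), down 81.6544 (V=0.0000). Price 0.0000; hedge Δ=0.0000, bond B=0.0000.
  t=2,j=1: stock 152.1108 → up 214.4762 (V=49.6541), down 132.3364 (V=0.0000). Price 23.5774; hedge Δ=0.6045, bond B=-68.3746.
  t=2,j=2: stock 246.5244 → up 347.5994 (V=178.5054), down 214.4762 (V=49.6541). Price 103.6223; hedge Δ=0.9679, bond B=-134.9912.
  t=1,j=0: stock 107.8800 → up 152.1108 (V=23.5774), down 93.8556 (V=0.0000). Price 11.1954; hedge Δ=0.4047, bond B=-32.4666.
  t=1,j=1: stock 174.8400 → up 246.5244 (V=103.6223), down 152.1108 (V=23.5774). Price 58.1597; hedge Δ=0.8478, bond B=-90.0716.
  t=0,j=0: stock 124.0000 → up 174.8400 (V=58.1597), down 107.8800 (V=11.1954). Price 31.8689; hedge Δ=0.7014, bond B=-55.1020.
Verification: the root portfolio costs Δ(0,0)·S0 + B(0,0) = 31.8689, matching V0.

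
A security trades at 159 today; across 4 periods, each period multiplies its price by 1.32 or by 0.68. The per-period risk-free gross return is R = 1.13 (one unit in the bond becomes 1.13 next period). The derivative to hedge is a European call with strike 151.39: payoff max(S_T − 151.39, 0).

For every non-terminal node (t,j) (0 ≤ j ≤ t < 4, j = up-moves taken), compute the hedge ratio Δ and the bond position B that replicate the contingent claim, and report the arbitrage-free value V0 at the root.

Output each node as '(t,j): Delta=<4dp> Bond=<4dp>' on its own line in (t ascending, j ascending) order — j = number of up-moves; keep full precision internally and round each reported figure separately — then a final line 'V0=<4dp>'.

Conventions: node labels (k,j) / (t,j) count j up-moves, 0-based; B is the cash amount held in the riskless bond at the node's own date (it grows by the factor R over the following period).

Arbitrage-free pricing uses the up-move probability p* = (R−d)/(u−d) = 0.7031, discounting each step at R = 1.13.
Payoffs at expiry: V(4,0)=0.0000, V(4,1)=0.0000, V(4,2)=0.0000, V(4,3)=97.2825, V(4,4)=331.3273
  t=3,j=0: stock 49.9947 → up 65.9930 (V=0.0000), down 33.9964 (V=0.0000). Price 0.0000; hedge Δ=0.0000, bond B=0.0000.
  t=3,j=1: stock 97.0485 → up 128.1040 (V=0.0000), down 65.9930 (V=0.0000). Price 0.0000; hedge Δ=0.0000, bond B=0.0000.
  t=3,j=2: stock 188.3883 → up 248.6725 (V=97.2825), down 128.1040 (V=0.0000). Price 60.5326; hedge Δ=0.8069, bond B=-91.4714.
  t=3,j=3: stock 365.6949 → up 482.7173 (V=331.3273), down 248.6725 (V=97.2825). Price 231.7215; hedge Δ=1.0000, bond B=-133.9735.
  t=2,j=0: stock 73.5216 → up 97.0485 (V=0.0000), down 49.9947 (V=0.0000). Price 0.0000; hedge Δ=0.0000, bond B=0.0000.
  t=2,j=1: stock 142.7184 → up 188.3883 (V=60.5326), down 97.0485 (V=0.0000). Price 37.6654; hedge Δ=0.6627, bond B=-56.9167.
  t=2,j=2: stock 277.0416 → up 365.6949 (V=231.7215), down 188.3883 (V=60.5326). Price 160.0883; hedge Δ=0.9655, bond B=-107.3944.
  t=1,j=0: stock 108.1200 → up 142.7184 (V=37.6654), down 73.5216 (V=0.0000). Price 23.4367; hedge Δ=0.5443, bond B=-35.4155.
  t=1,j=1: stock 209.8800 → up 277.0416 (V=160.0883), down 142.7184 (V=37.6654). Price 109.5080; hedge Δ=0.9114, bond B=-81.7777.
  t=0,j=0: stock 159.0000 → up 209.8800 (V=109.5080), down 108.1200 (V=23.4367). Price 74.2970; hedge Δ=0.8458, bond B=-60.1893.
Check: Δ(0,0)·S0 + B(0,0) = 74.2970 = V0.

(0,0): Delta=0.8458 Bond=-60.1893
(1,0): Delta=0.5443 Bond=-35.4155
(1,1): Delta=0.9114 Bond=-81.7777
(2,0): Delta=0.0000 Bond=0.0000
(2,1): Delta=0.6627 Bond=-56.9167
(2,2): Delta=0.9655 Bond=-107.3944
(3,0): Delta=0.0000 Bond=0.0000
(3,1): Delta=0.0000 Bond=0.0000
(3,2): Delta=0.8069 Bond=-91.4714
(3,3): Delta=1.0000 Bond=-133.9735
V0=74.2970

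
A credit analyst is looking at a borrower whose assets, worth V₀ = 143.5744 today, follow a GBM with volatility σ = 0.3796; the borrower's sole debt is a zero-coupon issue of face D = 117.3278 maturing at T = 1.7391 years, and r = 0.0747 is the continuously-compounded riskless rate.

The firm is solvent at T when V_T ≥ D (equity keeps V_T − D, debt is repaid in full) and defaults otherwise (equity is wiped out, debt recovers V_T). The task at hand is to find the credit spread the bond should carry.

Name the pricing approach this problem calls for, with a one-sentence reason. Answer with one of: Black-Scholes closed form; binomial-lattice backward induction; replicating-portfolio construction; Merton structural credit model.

framework: Merton structural credit model

Key observation: the asked-for credit quantity lives on the firm's capital structure — asset value, asset volatility, debt face 117.3278 — which is the structural model's domain.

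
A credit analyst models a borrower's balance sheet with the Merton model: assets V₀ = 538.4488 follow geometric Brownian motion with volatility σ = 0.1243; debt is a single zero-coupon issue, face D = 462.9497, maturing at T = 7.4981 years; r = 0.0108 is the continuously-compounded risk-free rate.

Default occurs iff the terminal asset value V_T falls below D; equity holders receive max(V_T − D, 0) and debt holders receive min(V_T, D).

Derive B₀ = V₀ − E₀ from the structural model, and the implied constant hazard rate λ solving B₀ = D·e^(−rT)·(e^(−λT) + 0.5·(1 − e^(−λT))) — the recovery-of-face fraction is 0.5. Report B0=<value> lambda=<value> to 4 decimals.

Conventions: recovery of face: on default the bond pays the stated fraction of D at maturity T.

Equity is a call on the firm's assets struck at D = 462.9497:
d₁ = [ln(V₀/D) + (r + σ²/2)T] / (σ√T)
   = [ln(538.4488/462.9497) + (0.0108 + 0.5·0.1243²)·7.4981] / (0.1243·√7.4981)
   = [0.151074 + 0.138904] / 0.340366 = 0.851959
d₂ = d₁ − σ√T = 0.851959 − 0.340366 = 0.511592
N(d₁) = 0.802881,  N(d₂) = 0.695532,  e^(−rT) = 0.922213
E₀ = V₀·N(d₁) − D·e^(−rT)·N(d₂)
   = 538.4488·0.802881 − 462.9497·0.922213·0.695532 = 135.361585
B₀ = V₀ − E₀ = 538.4488 − 135.361585 = 403.087215
e^(−λT) = (B₀·e^(rT)/D − 0.5)/(1 − 0.5) = (403.0872·1.084349/462.9497 − 0.5)/0.5 = 0.88827019
λ = −ln(0.88827019)/7.4981 = 0.015801

B0=403.0872 lambda=0.0158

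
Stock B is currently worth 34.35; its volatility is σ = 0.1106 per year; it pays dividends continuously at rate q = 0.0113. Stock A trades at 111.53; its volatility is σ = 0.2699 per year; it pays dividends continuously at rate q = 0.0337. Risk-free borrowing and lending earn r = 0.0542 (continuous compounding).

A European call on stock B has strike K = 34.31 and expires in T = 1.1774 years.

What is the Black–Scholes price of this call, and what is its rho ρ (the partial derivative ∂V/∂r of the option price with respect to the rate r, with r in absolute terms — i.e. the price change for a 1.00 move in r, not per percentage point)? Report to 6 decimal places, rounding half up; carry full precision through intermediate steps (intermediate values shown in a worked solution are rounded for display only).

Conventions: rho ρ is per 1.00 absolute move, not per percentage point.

price = 2.578715
ρ = 24.427120

σ√T = 0.1106·√1.1774 = 0.120010
d₁ = (ln(S/K) + (r−q+σ²/2)T) / (σ√T) = (ln(34.35/34.31) + (0.0542−0.0113+0.1106²/2)·1.1774) / 0.120010 = (0.001165 + 0.057712) / 0.120010 = 0.490600
d₂ = d₁ − σ√T = 0.490600 − 0.120010 = 0.370590
e^{−rT} = 0.938178
e^{−qT} = 0.986783
N(d₁) = 0.688145,  N(d₂) = 0.644528
Call price V = S·e^{−qT}·N(d₁) − K·e^{−rT}·N(d₂) = 23.325377 − 20.746662 = 2.578715
ρ = K·T·e^{−rT}·N(d₂) = 24.427120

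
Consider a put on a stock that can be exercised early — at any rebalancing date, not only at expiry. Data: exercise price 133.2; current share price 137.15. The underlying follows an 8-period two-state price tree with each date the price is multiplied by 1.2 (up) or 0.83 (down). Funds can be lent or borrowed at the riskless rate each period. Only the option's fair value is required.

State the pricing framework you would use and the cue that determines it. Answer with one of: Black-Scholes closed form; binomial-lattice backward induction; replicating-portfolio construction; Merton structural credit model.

Key observation: early exercise of the strike-133.2 put must be checked at each of the 8 dates (spot 137.15), which forces a node-by-node comparison of intrinsic and continuation value backward from expiry.

framework: binomial-lattice backward induction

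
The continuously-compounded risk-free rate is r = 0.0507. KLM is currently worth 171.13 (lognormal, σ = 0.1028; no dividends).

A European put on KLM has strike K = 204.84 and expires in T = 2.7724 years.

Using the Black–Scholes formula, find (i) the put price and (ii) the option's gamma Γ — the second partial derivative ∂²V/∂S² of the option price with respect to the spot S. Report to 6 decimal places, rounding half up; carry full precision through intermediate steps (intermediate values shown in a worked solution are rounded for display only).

price = 15.640602
Γ = 0.013480

σ√T = 0.1028·√2.7724 = 0.171167
d₁ = (ln(S/K) + (r+σ²/2)T) / (σ√T) = (ln(171.13/204.84) + (0.0507+0.1028²/2)·2.7724) / 0.171167 = (-0.179806 + 0.155210) / 0.171167 = -0.143695
d₂ = d₁ − σ√T = -0.143695 − 0.171167 = -0.314862
e^{−rT} = 0.868871
N(−d₁) = 0.557129,  N(−d₂) = 0.623567
Put price V = K·e^{−rT}·N(−d₂) − S·N(−d₁) = 110.982132 − 95.341530 = 15.640602
φ(d₁) = (1/√(2π))·e^{−d₁²/2} = 0.394845
Γ = φ(d₁) / (S·σ·√T) = 0.013480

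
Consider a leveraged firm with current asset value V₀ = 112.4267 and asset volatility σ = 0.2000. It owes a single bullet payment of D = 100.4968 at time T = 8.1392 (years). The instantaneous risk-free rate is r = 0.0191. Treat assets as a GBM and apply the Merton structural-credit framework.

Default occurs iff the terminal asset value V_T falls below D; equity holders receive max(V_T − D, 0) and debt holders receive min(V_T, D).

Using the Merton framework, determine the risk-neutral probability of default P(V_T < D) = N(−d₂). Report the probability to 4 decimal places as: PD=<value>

PD=0.4271

Apply the equity-as-call identities (strike 100.4968, horizon 8.1392 years):
d₁ = [ln(V₀/D) + (r + σ²/2)T] / (σ√T)
   = [ln(112.4267/100.4968) + (0.0191 + 0.5·0.2000²)·8.1392] / (0.2000·√8.1392)
   = [0.112176 + 0.318243] / 0.570586 = 0.754345
d₂ = d₁ − σ√T = 0.754345 − 0.570586 = 0.183759
risk-neutral PD = N(−d₂) = N(-0.183759) = 0.427101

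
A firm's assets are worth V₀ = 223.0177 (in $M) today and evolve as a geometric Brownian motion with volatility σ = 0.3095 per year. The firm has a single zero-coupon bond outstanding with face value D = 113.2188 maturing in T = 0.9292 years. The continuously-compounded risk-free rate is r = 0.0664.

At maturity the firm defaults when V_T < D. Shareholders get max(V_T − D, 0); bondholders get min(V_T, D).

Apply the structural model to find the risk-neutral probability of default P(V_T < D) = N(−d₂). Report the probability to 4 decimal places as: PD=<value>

Equity is a call on the firm's assets struck at D = 113.2188:
d₁ = [ln(V₀/D) + (r + σ²/2)T] / (σ√T)
   = [ln(223.0177/113.2188) + (0.0664 + 0.5·0.3095²)·0.9292] / (0.3095·√0.9292)
   = [0.677929 + 0.106203] / 0.298343 = 2.628294
d₂ = d₁ − σ√T = 2.628294 − 0.298343 = 2.329951
risk-neutral PD = N(−d₂) = N(-2.329951) = 0.009904

PD=0.0099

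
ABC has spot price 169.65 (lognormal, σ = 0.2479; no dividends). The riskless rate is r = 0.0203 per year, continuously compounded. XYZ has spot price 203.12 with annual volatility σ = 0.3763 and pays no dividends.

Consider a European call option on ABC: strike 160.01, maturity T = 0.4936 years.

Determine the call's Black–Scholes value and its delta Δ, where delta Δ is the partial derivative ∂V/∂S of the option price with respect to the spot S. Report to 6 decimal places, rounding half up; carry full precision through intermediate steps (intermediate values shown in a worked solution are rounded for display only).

price = 17.867742
Δ = 0.684567

σ√T = 0.2479·√0.4936 = 0.174166
d₁ = (ln(S/K) + (r+σ²/2)T) / (σ√T) = (ln(169.65/160.01) + (0.0203+0.2479²/2)·0.4936) / 0.174166 = (0.058501 + 0.025187) / 0.174166 = 0.480507
d₂ = d₁ − σ√T = 0.480507 − 0.174166 = 0.306341
e^{−rT} = 0.990030
N(d₁) = 0.684567,  N(d₂) = 0.620328
Call price V = S·N(d₁) − K·e^{−rT}·N(d₂) = 116.136742 − 98.269000 = 17.867742
Δ = N(d₁) = 0.684567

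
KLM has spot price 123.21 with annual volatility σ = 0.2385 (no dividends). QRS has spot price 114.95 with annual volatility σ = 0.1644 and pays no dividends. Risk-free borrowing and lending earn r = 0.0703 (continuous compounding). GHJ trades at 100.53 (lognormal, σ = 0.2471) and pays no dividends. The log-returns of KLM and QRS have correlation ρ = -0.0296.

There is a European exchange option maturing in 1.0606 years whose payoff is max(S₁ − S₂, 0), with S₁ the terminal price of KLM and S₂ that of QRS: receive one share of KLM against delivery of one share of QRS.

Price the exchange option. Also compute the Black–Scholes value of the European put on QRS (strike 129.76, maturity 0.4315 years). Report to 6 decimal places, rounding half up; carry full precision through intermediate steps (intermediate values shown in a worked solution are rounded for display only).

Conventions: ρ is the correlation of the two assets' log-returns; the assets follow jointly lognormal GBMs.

σ_eff = √(σ₁² + σ₂² − 2ρσ₁σ₂) = √(0.2385² + 0.1644² − 2·-0.0296·0.2385·0.1644) = 0.293651
d₁ = (ln(S₁/S₂) + (q₂ − q₁ + σ_eff²/2)T) / (σ_eff√T) = (ln(123.21/114.95) + (0.0 − 0.0 + 0.043115)·1.0606) / 0.302418 = 0.380670
d₂ = d₁ − σ_eff√T = 0.380670 − 0.302418 = 0.078252
N(d₁) = 0.648276,  N(d₂) = 0.531186
V = S₁·e^{−q₁T}·N(d₁) − S₂·e^{−q₂T}·N(d₂) = 79.874057 − 61.059852 = 18.814205
[vanilla: QRS put K=129.76]
σ√T = 0.1644·√0.4315 = 0.107992
d₁ = (ln(S/K) + (r+σ²/2)T) / (σ√T) = (ln(114.95/129.76) + (0.0703+0.1644²/2)·0.4315) / 0.107992 = (-0.121189 + 0.036166) / 0.107992 = -0.787314
d₂ = d₁ − σ√T = -0.787314 − 0.107992 = -0.895306
e^{−rT} = 0.970121
N(−d₁) = 0.784451,  N(−d₂) = 0.814688
price = K·e^{−rT}·N(−d₂) − S·N(−d₁) = 102.555326 − 90.172638 = 12.382688

exchange price = 18.814205
price(QRS put K=129.76) = 12.382688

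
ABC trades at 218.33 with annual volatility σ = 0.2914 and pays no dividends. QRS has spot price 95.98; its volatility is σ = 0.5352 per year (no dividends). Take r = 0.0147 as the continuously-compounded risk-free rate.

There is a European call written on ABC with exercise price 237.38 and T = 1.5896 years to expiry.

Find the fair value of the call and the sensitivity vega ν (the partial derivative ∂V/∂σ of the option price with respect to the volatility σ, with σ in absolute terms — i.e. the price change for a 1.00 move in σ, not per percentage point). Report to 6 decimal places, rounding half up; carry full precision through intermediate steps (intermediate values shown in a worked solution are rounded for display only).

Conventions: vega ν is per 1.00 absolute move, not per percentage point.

σ√T = 0.2914·√1.5896 = 0.367395
d₁ = (ln(S/K) + (r+σ²/2)T) / (σ√T) = (ln(218.33/237.38) + (0.0147+0.2914²/2)·1.5896) / 0.367395 = (-0.083655 + 0.090857) / 0.367395 = 0.019603
d₂ = d₁ − σ√T = 0.019603 − 0.367395 = -0.347792
e^{−rT} = 0.976904
N(d₁) = 0.507820,  N(d₂) = 0.363998
Call price V = S·N(d₁) − K·e^{−rT}·N(d₂) = 110.872365 − 84.410257 = 26.462107
φ(d₁) = (1/√(2π))·e^{−d₁²/2} = 0.398866
ν = S·φ(d₁)·√T = 109.795353

price = 26.462107
ν = 109.795353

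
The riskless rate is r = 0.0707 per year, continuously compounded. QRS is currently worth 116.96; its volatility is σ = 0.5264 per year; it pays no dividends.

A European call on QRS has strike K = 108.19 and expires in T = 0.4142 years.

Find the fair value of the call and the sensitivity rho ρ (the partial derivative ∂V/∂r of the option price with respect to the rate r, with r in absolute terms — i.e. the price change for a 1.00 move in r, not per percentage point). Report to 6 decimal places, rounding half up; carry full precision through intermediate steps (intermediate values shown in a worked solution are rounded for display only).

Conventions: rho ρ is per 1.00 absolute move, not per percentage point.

σ√T = 0.5264·√0.4142 = 0.338782
d₁ = (ln(S/K) + (r+σ²/2)T) / (σ√T) = (ln(116.96/108.19) + (0.0707+0.5264²/2)·0.4142) / 0.338782 = (0.077943 + 0.086671) / 0.338782 = 0.485898
d₂ = d₁ − σ√T = 0.485898 − 0.338782 = 0.147116
e^{−rT} = 0.971141
N(d₁) = 0.686480,  N(d₂) = 0.558480
Call price V = S·N(d₁) − K·e^{−rT}·N(d₂) = 80.290737 − 58.678177 = 21.612560
ρ = K·T·e^{−rT}·N(d₂) = 24.304501

price = 21.612560
ρ = 24.304501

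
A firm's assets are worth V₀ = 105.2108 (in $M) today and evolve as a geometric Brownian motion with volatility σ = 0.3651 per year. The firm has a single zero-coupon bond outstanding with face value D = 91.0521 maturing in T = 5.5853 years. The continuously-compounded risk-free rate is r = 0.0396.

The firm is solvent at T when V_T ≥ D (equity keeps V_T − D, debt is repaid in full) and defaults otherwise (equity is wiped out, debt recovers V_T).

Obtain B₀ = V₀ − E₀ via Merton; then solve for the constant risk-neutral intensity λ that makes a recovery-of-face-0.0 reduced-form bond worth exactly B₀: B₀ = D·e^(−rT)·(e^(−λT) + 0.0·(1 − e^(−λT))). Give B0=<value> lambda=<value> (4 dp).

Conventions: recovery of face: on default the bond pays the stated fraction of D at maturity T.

B0=56.9143 lambda=0.0445

Equity is a call on the firm's assets struck at D = 91.0521:
d₁ = [ln(V₀/D) + (r + σ²/2)T] / (σ√T)
   = [ln(105.2108/91.0521) + (0.0396 + 0.5·0.3651²)·5.5853] / (0.3651·√5.5853)
   = [0.144534 + 0.593433] / 0.862850 = 0.855267
d₂ = d₁ − σ√T = 0.855267 − 0.862850 = -0.007583
N(d₁) = 0.803798,  N(d₂) = 0.496975,  e^(−rT) = 0.801574
E₀ = V₀·N(d₁) − D·e^(−rT)·N(d₂)
   = 105.2108·0.803798 − 91.0521·0.801574·0.496975 = 48.296541
B₀ = V₀ − E₀ = 105.2108 − 48.296541 = 56.914259
e^(−λT) = (B₀·e^(rT)/D − 0)/(1 − 0) = (56.9143·1.247545/91.0521 − 0)/1 = 0.77980814
λ = −ln(0.77980814)/5.5853 = 0.044529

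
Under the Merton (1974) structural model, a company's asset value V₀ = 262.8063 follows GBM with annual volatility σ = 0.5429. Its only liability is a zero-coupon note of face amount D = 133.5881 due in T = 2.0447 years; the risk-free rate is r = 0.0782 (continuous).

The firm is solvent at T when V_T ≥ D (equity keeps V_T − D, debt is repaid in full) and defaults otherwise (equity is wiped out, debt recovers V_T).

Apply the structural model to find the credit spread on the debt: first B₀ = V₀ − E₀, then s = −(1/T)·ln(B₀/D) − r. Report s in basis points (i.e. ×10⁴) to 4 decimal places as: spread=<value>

spread=410.7192

Equity is a call on the firm's assets struck at D = 133.5881:
d₁ = [ln(V₀/D) + (r + σ²/2)T] / (σ√T)
   = [ln(262.8063/133.5881) + (0.0782 + 0.5·0.5429²)·2.0447] / (0.5429·√2.0447)
   = [0.676656 + 0.461223] / 0.776309 = 1.465756
d₂ = d₁ − σ√T = 1.465756 − 0.776309 = 0.689447
N(d₁) = 0.928643,  N(d₂) = 0.754729,  e^(−rT) = 0.852233
E₀ = V₀·N(d₁) − D·e^(−rT)·N(d₂)
   = 262.8063·0.928643 − 133.5881·0.852233·0.754729 = 158.128622
B₀ = V₀ − E₀ = 262.8063 − 158.128622 = 104.677678
spread = −(1/T)·ln(B₀/D) − r = −(1/2.0447)·ln(104.677678/133.5881) − 0.0782 = 0.04107192
in basis points: 0.04107192 × 10⁴ = 410.7192 bp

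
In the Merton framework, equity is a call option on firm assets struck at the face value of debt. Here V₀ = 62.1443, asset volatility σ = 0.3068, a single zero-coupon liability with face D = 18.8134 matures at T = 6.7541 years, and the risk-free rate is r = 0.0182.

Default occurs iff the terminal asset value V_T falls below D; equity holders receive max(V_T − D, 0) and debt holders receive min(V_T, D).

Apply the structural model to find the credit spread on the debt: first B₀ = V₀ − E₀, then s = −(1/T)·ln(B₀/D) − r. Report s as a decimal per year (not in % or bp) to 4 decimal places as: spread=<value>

Apply the equity-as-call identities (strike 18.8134, horizon 6.7541 years):
d₁ = [ln(V₀/D) + (r + σ²/2)T] / (σ√T)
   = [ln(62.1443/18.8134) + (0.0182 + 0.5·0.3068²)·6.7541] / (0.3068·√6.7541)
   = [1.194890 + 0.440794] / 0.797332 = 2.051446
d₂ = d₁ − σ√T = 2.051446 − 0.797332 = 1.254114
N(d₁) = 0.979888,  N(d₂) = 0.895100,  e^(−rT) = 0.884330
E₀ = V₀·N(d₁) − D·e^(−rT)·N(d₂)
   = 62.1443·0.979888 − 18.8134·0.884330·0.895100 = 46.002461
B₀ = V₀ − E₀ = 62.1443 − 46.002461 = 16.141839
spread = −(1/T)·ln(B₀/D) − r = −(1/6.7541)·ln(16.141839/18.8134) − 0.0182 = 0.00447583

spread=0.0045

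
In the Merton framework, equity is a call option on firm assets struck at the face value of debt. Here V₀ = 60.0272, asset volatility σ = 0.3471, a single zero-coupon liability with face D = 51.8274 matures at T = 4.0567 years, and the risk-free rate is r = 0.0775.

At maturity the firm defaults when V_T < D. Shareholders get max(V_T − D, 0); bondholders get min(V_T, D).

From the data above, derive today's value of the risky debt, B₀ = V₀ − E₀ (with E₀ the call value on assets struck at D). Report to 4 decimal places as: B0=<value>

Apply the equity-as-call identities (strike 51.8274, horizon 4.0567 years):
d₁ = [ln(V₀/D) + (r + σ²/2)T] / (σ√T)
   = [ln(60.0272/51.8274) + (0.0775 + 0.5·0.3471²)·4.0567] / (0.3471·√4.0567)
   = [0.146879 + 0.558767] / 0.699103 = 1.009359
d₂ = d₁ − σ√T = 1.009359 − 0.699103 = 0.310256
N(d₁) = 0.843599,  N(d₂) = 0.621817,  e^(−rT) = 0.730231
E₀ = V₀·N(d₁) − D·e^(−rT)·N(d₂)
   = 60.0272·0.843599 − 51.8274·0.730231·0.621817 = 27.105601
B₀ = V₀ − E₀ = 60.0272 − 27.105601 = 32.921599

B0=32.9216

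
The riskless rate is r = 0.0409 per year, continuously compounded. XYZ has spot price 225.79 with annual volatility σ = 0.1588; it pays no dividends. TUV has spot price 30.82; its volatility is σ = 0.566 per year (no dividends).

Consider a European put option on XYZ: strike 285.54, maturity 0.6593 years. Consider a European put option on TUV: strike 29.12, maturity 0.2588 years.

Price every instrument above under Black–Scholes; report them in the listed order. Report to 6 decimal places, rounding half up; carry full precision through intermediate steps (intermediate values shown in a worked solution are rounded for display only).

[XYZ put K=285.54]
σ√T = 0.1588·√0.6593 = 0.128941
d₁ = (ln(S/K) + (r+σ²/2)T) / (σ√T) = (ln(225.79/285.54) + (0.0409+0.1588²/2)·0.6593) / 0.128941 = (-0.234777 + 0.035278) / 0.128941 = -1.547204
d₂ = d₁ − σ√T = -1.547204 − 0.128941 = -1.676145
e^{−rT} = 0.973395
N(−d₁) = 0.939093,  N(−d₂) = 0.953145
price = K·e^{−rT}·N(−d₂) − S·N(−d₁) = 264.920196 − 212.037795 = 52.882401
[TUV put K=29.12]
σ√T = 0.566·√0.2588 = 0.287938
d₁ = (ln(S/K) + (r+σ²/2)T) / (σ√T) = (ln(30.82/29.12) + (0.0409+0.566²/2)·0.2588) / 0.287938 = (0.056739 + 0.052039) / 0.287938 = 0.377782
d₂ = d₁ − σ√T = 0.377782 − 0.287938 = 0.089844
e^{−rT} = 0.989471
N(−d₁) = 0.352796,  N(−d₂) = 0.464206
price = K·e^{−rT}·N(−d₂) − S·N(−d₁) = 13.375339 − 10.873185 = 2.502154

price(XYZ put K=285.54) = 52.882401
price(TUV put K=29.12) = 2.502154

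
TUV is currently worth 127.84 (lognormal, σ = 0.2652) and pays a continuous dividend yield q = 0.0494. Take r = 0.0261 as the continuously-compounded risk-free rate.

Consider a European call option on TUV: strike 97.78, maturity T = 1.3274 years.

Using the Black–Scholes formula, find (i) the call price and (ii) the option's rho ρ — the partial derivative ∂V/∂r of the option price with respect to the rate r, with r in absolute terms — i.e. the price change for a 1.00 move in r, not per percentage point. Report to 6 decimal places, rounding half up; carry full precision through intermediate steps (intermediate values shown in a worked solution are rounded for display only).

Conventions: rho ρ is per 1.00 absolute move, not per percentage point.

σ√T = 0.2652·√1.3274 = 0.305544
d₁ = (ln(S/K) + (r−q+σ²/2)T) / (σ√T) = (ln(127.84/97.78) + (0.0261−0.0494+0.2652²/2)·1.3274) / 0.305544 = (0.268059 + 0.015750) / 0.305544 = 0.928866
d₂ = d₁ − σ√T = 0.928866 − 0.305544 = 0.623321
e^{−rT} = 0.965948
e^{−qT} = 0.936530
N(d₁) = 0.823521,  N(d₂) = 0.733463
Call price V = S·e^{−qT}·N(d₁) − K·e^{−rT}·N(d₂) = 98.596840 − 69.275900 = 29.320940
ρ = K·T·e^{−rT}·N(d₂) = 91.956829

price = 29.320940
ρ = 91.956829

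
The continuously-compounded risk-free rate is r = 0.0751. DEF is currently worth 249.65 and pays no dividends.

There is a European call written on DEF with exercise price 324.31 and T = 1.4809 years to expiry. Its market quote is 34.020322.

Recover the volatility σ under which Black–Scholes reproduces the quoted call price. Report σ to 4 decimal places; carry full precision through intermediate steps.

sigma = 0.3998

At σ = 0.3998 the Black–Scholes value reproduces the quote:
σ√T = 0.3998·√1.4809 = 0.486526
d₁ = (ln(S/K) + (r+σ²/2)T) / (σ√T) = (ln(249.65/324.31) + (0.0751+0.3998²/2)·1.4809) / 0.486526 = (-0.261640 + 0.229569) / 0.486526 = -0.065918
d₂ = d₁ − σ√T = -0.065918 − 0.486526 = -0.552443
e^{−rT} = 0.894746
N(d₁) = 0.473722,  N(d₂) = 0.290322
V = S·N(d₁) − K·e^{−rT}·N(d₂) = 118.264592 − 84.244270 = 34.020322 (matching the quote); vega is positive throughout, so no other σ reproduces this price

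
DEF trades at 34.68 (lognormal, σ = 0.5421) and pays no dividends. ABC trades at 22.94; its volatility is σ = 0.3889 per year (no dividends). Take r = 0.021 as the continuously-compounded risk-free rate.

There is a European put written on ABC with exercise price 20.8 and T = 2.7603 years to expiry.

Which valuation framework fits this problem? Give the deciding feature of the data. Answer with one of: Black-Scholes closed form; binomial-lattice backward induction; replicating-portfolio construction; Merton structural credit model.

framework: Black-Scholes closed form

Key observation: the strike-20.8 put on ABC is European-exercise on a continuously-modelled lognormal underlying, so its value is a single closed-form evaluation.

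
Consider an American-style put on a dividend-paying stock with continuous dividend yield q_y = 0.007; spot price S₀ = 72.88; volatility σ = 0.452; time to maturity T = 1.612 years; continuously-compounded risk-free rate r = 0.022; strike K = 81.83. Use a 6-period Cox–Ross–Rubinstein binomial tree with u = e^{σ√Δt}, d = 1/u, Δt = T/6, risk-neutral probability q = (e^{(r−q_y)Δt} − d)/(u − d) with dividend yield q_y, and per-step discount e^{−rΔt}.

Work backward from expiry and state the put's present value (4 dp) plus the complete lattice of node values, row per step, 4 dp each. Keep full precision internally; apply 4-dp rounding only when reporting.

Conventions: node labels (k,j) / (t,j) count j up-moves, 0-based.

price = 21.4578
tree:
21.4578
28.6435 12.9662
36.9429 18.8866 5.9076
45.7421 26.6850 9.6130 1.4610
53.2796 36.2147 15.3999 2.6733 0.0000
59.2427 45.7421 24.1720 4.8914 0.0000 0.0000
63.9604 53.2796 36.2147 8.9500 0.0000 0.0000 0.0000

params: Δt=0.26867 u=1.26401 d=0.79114 q=0.45023 e^(-rΔt)=0.99411
t_6 payoffs: 63.9604 53.2796 36.2147 8.9500 0.0000 0.0000 0.0000
k=5: node(5,0) S=22.5873 payoff=59.2427 vs cont=58.8029 → 59.2427 [stop]  node(5,1) S=36.0879 payoff=45.7421 vs cont=45.3277 → 45.7421 [stop]  node(5,2) S=57.6580 payoff=24.1720 vs cont=23.7981 → 24.1720 [stop]  node(5,3) S=92.1207 payoff=0.0000 vs cont=4.8914 → 4.8914 [wait]  node(5,4) S=147.1821 payoff=0.0000 vs cont=0.0000 → 0.0000 [wait]  node(5,5) S=235.1542 payoff=0.0000 vs cont=0.0000 → 0.0000 [wait]
k=4: node(4,0) S=28.5504 payoff=53.2796 vs cont=52.8510 → 53.2796 [stop]  node(4,1) S=45.6153 payoff=36.2147 vs cont=35.8182 → 36.2147 [stop]  node(4,2) S=72.8800 payoff=8.9500 vs cont=15.3999 → 15.3999 [wait]  node(4,3) S=116.4411 payoff=0.0000 vs cont=2.6733 → 2.6733 [wait]  node(4,4) S=186.0390 payoff=0.0000 vs cont=0.0000 → 0.0000 [wait]
k=3: node(3,0) S=36.0879 payoff=45.7421 vs cont=45.3277 → 45.7421 [stop]  node(3,1) S=57.6580 payoff=24.1720 vs cont=26.6850 → 26.6850 [wait]  node(3,2) S=92.1207 payoff=0.0000 vs cont=9.6130 → 9.6130 [wait]  node(3,3) S=147.1821 payoff=0.0000 vs cont=1.4610 → 1.4610 [wait]
k=2: node(2,0) S=45.6153 payoff=36.2147 vs cont=36.9429 → 36.9429 [wait]  node(2,1) S=72.8800 payoff=8.9500 vs cont=18.8866 → 18.8866 [wait]  node(2,2) S=116.4411 payoff=0.0000 vs cont=5.9076 → 5.9076 [wait]
k=1: node(1,0) S=57.6580 payoff=24.1720 vs cont=28.6435 → 28.6435 [wait]  node(1,1) S=92.1207 payoff=0.0000 vs cont=12.9662 → 12.9662 [wait]
k=0: node(0,0) S=72.8800 payoff=8.9500 vs cont=21.4578 → 21.4578 [wait]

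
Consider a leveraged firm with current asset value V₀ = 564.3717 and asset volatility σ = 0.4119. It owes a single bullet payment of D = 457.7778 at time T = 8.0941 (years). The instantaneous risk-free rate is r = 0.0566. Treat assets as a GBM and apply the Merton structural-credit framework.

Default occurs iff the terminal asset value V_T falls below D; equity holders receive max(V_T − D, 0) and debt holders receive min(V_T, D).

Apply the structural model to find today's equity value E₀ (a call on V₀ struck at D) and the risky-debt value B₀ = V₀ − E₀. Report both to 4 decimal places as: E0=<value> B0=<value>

E0=351.5467 B0=212.8250

With assets at 564.3717 and a single debt payment of 457.7778 at 8.0941 years:
d₁ = [ln(V₀/D) + (r + σ²/2)T] / (σ√T)
   = [ln(564.3717/457.7778) + (0.0566 + 0.5·0.4119²)·8.0941] / (0.4119·√8.0941)
   = [0.209329 + 1.144755] / 1.171861 = 1.155499
d₂ = d₁ − σ√T = 1.155499 − 1.171861 = -0.016362
N(d₁) = 0.876057,  N(d₂) = 0.493473,  e^(−rT) = 0.632468
E₀ = V₀·N(d₁) − D·e^(−rT)·N(d₂)
   = 564.3717·0.876057 − 457.7778·0.632468·0.493473 = 351.546703
B₀ = V₀ − E₀ = 564.3717 − 351.546703 = 212.824997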